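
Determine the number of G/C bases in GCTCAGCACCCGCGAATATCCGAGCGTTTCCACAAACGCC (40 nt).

24

Scanning the sequence gives C=16, G=8, A=10, T=6.
G+C = 8 + 16 = 24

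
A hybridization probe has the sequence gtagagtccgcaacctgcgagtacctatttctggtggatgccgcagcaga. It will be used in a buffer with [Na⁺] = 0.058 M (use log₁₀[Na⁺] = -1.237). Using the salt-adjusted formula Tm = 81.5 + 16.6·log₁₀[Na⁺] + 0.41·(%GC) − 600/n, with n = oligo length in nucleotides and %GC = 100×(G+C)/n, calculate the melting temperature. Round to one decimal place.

71.9°C

Length n = 50. Counting bases: G=15, A=11, C=13, T=11
G+C = 28, so %GC = 28/50 × 100 = 56%
Salt term: 16.6 × (-1.237) = -20.534
GC term: 0.41 × 56 = 22.96; length term: −600/50 = −12
Tm = 81.5 + (-20.534) + 22.96 − 12 = 71.926 → 71.9°C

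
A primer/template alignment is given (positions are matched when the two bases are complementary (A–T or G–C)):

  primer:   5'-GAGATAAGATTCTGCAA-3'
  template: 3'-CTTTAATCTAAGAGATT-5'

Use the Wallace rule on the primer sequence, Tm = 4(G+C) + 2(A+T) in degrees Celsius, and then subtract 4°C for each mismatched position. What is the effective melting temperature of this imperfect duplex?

30°C

Primer base counts: A=7, T=4, G=4, C=2 → A+T=11, G+C=6
Perfect-match Tm = 2(11) + 4(6) = 22 + 24 = 46°C
Mismatches (positions where the bases are not complementary): 4 (at positions 3, 6, 14, 15)
Effective Tm = 46 − 4×4 = 46 − 16 = 30°C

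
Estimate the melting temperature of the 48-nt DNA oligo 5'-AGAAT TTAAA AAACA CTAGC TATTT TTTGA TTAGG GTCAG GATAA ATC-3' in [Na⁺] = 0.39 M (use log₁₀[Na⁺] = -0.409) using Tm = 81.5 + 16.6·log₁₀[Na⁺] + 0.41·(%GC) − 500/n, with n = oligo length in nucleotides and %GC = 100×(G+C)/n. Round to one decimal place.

Length n = 48. A=19, G=8, C=5, T=16
G+C = 13, so %GC = 13/48 × 100 = 27.083%
Salt term: 16.6 × (-0.409) = -6.789
GC term: 0.41 × 27.083 = 11.104; length term: −500/48 = −10.417
Tm = 81.5 + (-6.789) + 11.104 − 10.417 = 75.398 → 75.4°C

75.4°C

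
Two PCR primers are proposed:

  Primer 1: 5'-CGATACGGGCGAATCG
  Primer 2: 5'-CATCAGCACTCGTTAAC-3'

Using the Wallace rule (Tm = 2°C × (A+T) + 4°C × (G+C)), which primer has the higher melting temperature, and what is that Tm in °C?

Primer 1: A+T=6, G+C=10 → Tm = 2(6)+4(10) = 52°C
Primer 2: A+T=9, G+C=8 → Tm = 2(9)+4(8) = 50°C
52°C vs 50°C → primer 1 is higher.

Primer 1, 52°C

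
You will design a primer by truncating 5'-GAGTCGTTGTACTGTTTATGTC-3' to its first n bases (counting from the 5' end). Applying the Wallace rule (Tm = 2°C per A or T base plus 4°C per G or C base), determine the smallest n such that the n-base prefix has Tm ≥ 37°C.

First 12 bases: GAGTCGTTGTAC → Tm = 36°C (< 37°C)
First 13 bases: GAGTCGTTGTACT → Tm = 38°C (≥ 37°C)
Since every base adds ≥2°C, Tm only increases with n, so the threshold is first crossed at n = 13.

n = 13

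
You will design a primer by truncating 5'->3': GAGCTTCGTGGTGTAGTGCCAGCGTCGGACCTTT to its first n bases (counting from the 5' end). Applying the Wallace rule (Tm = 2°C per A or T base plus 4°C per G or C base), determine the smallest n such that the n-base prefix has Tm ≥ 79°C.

First 24 bases: GAGCTTCGTGGTGTAGTGCCAGCG → Tm = 78°C (< 79°C)
First 25 bases: GAGCTTCGTGGTGTAGTGCCAGCGT → Tm = 80°C (≥ 79°C)
Since every base adds ≥2°C, Tm only increases with n, so the threshold is first crossed at n = 25.

n = 25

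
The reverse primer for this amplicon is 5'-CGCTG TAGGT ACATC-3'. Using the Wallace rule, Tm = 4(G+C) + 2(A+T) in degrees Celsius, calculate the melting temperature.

46°C

Base counts: C=4, A=3, T=4, G=4
A+T = 7, G+C = 8
Tm = 2×7 + 4×8 = 46°C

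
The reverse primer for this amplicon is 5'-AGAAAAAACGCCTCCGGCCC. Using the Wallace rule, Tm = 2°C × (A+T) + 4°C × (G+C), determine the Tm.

64°C

T=1, A=7, C=8, G=4
A+T = 8, G+C = 12
Tm = 2×8 + 4×12 = 64°C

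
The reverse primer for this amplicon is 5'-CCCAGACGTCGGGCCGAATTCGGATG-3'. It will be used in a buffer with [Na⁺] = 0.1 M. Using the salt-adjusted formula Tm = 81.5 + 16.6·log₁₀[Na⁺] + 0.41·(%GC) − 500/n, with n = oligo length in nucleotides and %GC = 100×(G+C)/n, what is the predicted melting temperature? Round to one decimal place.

72.5°C

Length n = 26. Base counts: G=9, C=8, T=4, A=5
G+C = 17, so %GC = 17/26 × 100 = 65.385%
Salt term: 16.6 × (-1) = -16.6
GC term: 0.41 × 65.385 = 26.808; length term: −500/26 = −19.231
Tm = 81.5 + (-16.6) + 26.808 − 19.231 = 72.477 → 72.5°C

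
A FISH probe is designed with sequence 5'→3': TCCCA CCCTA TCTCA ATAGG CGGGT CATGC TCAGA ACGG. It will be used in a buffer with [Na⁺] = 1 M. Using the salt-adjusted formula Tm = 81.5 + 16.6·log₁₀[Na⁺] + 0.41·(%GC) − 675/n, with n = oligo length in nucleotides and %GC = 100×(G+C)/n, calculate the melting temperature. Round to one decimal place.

Length n = 39. Counting bases: C=13, G=9, T=8, A=9
G+C = 22, so %GC = 22/39 × 100 = 56.41%
Salt term: 16.6 × (0) = 0
GC term: 0.41 × 56.41 = 23.128; length term: −675/39 = −17.308
Tm = 81.5 + (0) + 23.128 − 17.308 = 87.32 → 87.3°C

87.3°C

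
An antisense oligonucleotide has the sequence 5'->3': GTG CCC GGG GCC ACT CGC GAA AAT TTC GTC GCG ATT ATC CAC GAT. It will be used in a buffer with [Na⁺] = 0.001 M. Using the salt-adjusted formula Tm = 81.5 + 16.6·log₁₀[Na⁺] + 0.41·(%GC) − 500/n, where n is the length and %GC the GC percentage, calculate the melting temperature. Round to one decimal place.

44.3°C

Length n = 45. A=9, T=10, C=14, G=12
G+C = 26, so %GC = 26/45 × 100 = 57.778%
Salt term: 16.6 × (-3) = -49.8
GC term: 0.41 × 57.778 = 23.689; length term: −500/45 = −11.111
Tm = 81.5 + (-49.8) + 23.689 − 11.111 = 44.278 → 44.3°C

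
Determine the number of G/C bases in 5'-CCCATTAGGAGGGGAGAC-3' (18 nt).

Base counts: G=7, A=5, C=4, T=2
Total G or C: 7 + 4 = 11

11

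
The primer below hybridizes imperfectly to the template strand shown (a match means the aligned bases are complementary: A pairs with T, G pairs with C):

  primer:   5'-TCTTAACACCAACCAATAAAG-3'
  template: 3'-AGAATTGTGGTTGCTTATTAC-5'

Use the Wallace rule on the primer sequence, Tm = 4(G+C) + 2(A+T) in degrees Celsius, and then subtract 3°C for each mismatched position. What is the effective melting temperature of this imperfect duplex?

Primer base counts: A=10, T=4, G=1, C=6 → A+T=14, G+C=7
Perfect-match Tm = 2(14) + 4(7) = 28 + 28 = 56°C
Mismatches (positions where the bases are not complementary): 2 (at positions 14, 20)
Effective Tm = 56 − 2×3 = 56 − 6 = 50°C

50°C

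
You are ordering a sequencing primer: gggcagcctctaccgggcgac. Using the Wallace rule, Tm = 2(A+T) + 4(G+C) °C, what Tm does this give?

74°C

Counting bases: C=8, G=8, A=3, T=2
AT pairs contribute 5, GC pairs contribute 16.
Tm = 4·16 + 2·5 = 64 + 10 = 74°C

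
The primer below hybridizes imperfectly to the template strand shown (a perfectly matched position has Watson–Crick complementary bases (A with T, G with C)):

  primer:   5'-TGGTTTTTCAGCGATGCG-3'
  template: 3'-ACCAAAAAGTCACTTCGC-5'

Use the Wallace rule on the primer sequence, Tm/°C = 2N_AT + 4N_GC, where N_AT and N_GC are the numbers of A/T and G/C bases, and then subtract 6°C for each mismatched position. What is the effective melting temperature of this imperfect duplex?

42°C

Primer base counts: A=2, T=7, G=6, C=3 → A+T=9, G+C=9
Perfect-match Tm = 2(9) + 4(9) = 18 + 36 = 54°C
Mismatches (positions where the bases are not complementary): 2 (at positions 12, 15)
Effective Tm = 54 − 2×6 = 54 − 12 = 42°C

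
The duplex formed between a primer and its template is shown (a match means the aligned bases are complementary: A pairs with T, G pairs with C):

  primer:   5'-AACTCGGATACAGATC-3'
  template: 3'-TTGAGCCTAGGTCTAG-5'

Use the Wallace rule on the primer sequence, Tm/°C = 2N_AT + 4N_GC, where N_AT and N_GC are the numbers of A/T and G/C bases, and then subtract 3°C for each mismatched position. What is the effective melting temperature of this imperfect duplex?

Primer base counts: A=6, T=3, G=3, C=4 → A+T=9, G+C=7
Perfect-match Tm = 2(9) + 4(7) = 18 + 28 = 46°C
Mismatches (positions where the bases are not complementary): 1 (at position 10)
Effective Tm = 46 − 1×3 = 46 − 3 = 43°C

43°C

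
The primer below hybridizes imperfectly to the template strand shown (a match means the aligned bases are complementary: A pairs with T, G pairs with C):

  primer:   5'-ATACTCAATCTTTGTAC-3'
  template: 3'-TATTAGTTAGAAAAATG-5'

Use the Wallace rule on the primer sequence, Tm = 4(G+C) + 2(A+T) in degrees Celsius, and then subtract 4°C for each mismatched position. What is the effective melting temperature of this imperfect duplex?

Primer base counts: A=5, T=7, G=1, C=4 → A+T=12, G+C=5
Perfect-match Tm = 2(12) + 4(5) = 24 + 20 = 44°C
Mismatches (positions where the bases are not complementary): 2 (at positions 4, 14)
Effective Tm = 44 − 2×4 = 44 − 8 = 36°C

36°C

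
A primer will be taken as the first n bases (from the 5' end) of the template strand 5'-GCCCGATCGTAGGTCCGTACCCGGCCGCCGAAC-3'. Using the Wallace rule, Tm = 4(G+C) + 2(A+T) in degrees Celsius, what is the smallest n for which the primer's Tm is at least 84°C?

First 24 bases: GCCCGATCGTAGGTCCGTACCCGG → Tm = 82°C (< 84°C)
First 25 bases: GCCCGATCGTAGGTCCGTACCCGGC → Tm = 86°C (≥ 84°C)
Each additional base adds 2°C (A/T) or 4°C (G/C), so Tm is non-decreasing in n; n = 25 is the first length to reach 84°C.

n = 25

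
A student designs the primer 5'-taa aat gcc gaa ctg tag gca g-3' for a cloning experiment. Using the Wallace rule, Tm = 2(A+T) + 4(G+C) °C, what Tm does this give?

Scanning the sequence gives A=8, C=4, G=6, T=4.
AT pairs contribute 12, GC pairs contribute 10.
Tm = 2(12) + 4(10) = 24 + 40 = 64°C

64°C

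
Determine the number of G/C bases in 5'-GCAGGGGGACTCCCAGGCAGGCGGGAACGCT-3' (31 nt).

23

T=2, A=6, G=14, C=9
Total G or C: 14 + 9 = 23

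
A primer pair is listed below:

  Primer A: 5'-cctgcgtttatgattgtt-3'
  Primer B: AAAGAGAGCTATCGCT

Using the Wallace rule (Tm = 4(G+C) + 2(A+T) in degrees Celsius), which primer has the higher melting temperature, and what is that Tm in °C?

Primer A: A+T=11, G+C=7 → Tm = 2(11)+4(7) = 50°C
Primer B: A+T=9, G+C=7 → Tm = 2(9)+4(7) = 46°C
50°C vs 46°C → primer A is higher.

Primer A, 50°C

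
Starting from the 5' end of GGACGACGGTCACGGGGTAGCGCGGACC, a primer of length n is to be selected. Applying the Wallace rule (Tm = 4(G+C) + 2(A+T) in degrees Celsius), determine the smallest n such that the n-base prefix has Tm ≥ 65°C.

n = 20

First 19 bases: GGACGACGGTCACGGGGTA → Tm = 64°C (< 65°C)
First 20 bases: GGACGACGGTCACGGGGTAG → Tm = 68°C (≥ 65°C)
Since every base adds ≥2°C, Tm only increases with n, so the threshold is first crossed at n = 20.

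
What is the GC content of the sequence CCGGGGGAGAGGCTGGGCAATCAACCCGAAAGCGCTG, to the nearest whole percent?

Base counts: G=15, A=9, T=3, C=10
G+C = 15 + 10 = 25 out of 37 bases
%GC = 25/37 × 100 = 67.57% ≈ 68%

68%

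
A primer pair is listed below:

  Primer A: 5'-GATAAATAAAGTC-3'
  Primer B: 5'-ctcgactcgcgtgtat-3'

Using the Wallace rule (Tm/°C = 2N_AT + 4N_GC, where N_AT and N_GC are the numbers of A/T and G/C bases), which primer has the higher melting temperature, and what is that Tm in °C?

Primer B, 50°C

Primer A: A+T=10, G+C=3 → Tm = 2(10)+4(3) = 32°C
Primer B: A+T=7, G+C=9 → Tm = 2(7)+4(9) = 50°C
32°C vs 50°C → primer B is higher.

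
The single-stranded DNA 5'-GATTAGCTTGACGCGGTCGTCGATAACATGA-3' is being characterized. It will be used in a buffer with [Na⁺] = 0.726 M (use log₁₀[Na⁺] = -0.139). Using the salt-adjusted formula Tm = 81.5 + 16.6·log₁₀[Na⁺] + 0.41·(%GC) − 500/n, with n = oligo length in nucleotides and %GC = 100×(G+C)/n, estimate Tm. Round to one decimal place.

82.9°C

Length n = 31. Counting bases: G=9, C=6, A=8, T=8
G+C = 15, so %GC = 15/31 × 100 = 48.387%
Salt term: 16.6 × (-0.139) = -2.307
GC term: 0.41 × 48.387 = 19.839; length term: −500/31 = −16.129
Tm = 81.5 + (-2.307) + 19.839 − 16.129 = 82.903 → 82.9°C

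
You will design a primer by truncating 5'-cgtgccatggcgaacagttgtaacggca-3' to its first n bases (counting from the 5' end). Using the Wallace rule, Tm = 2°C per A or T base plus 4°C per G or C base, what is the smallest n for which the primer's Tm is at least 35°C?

First 10 bases: CGTGCCATGG → Tm = 34°C (< 35°C)
First 11 bases: CGTGCCATGGC → Tm = 38°C (≥ 35°C)
Each additional base adds 2°C (A/T) or 4°C (G/C), so Tm is non-decreasing in n; n = 11 is the first length to reach 35°C.

n = 11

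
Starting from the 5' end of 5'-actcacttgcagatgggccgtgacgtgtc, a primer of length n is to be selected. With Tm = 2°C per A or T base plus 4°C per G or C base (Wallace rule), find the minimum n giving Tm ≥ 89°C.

First 28 bases: ACTCACTTGCAGATGGGCCGTGACGTGT → Tm = 88°C (< 89°C)
First 29 bases: ACTCACTTGCAGATGGGCCGTGACGTGTC → Tm = 92°C (≥ 89°C)
Since every base adds ≥2°C, Tm only increases with n, so the threshold is first crossed at n = 29.

n = 29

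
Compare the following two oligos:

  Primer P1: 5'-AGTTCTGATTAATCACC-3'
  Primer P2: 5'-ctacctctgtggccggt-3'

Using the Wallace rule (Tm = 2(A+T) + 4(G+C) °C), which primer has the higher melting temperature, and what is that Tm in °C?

Primer P1: A+T=11, G+C=6 → Tm = 2(11)+4(6) = 46°C
Primer P2: A+T=6, G+C=11 → Tm = 2(6)+4(11) = 56°C
46°C vs 56°C → primer P2 is higher.

Primer P2, 56°C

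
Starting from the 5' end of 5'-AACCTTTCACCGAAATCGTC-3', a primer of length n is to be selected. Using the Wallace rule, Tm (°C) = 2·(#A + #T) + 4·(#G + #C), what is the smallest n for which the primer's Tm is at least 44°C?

n = 16

First 15 bases: AACCTTTCACCGAAA → Tm = 42°C (< 44°C)
First 16 bases: AACCTTTCACCGAAAT → Tm = 44°C (≥ 44°C)
Since every base adds ≥2°C, Tm only increases with n, so the threshold is first crossed at n = 16.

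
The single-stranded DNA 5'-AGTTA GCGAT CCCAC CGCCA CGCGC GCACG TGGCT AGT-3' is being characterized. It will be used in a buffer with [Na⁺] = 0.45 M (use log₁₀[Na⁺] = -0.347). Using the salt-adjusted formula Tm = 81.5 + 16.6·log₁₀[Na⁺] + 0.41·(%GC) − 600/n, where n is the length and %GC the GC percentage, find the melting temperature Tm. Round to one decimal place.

86.9°C

Length n = 38. Counting bases: C=14, T=6, G=11, A=7
G+C = 25, so %GC = 25/38 × 100 = 65.789%
Salt term: 16.6 × (-0.347) = -5.76
GC term: 0.41 × 65.789 = 26.973; length term: −600/38 = −15.789
Tm = 81.5 + (-5.76) + 26.973 − 15.789 = 86.924 → 86.9°C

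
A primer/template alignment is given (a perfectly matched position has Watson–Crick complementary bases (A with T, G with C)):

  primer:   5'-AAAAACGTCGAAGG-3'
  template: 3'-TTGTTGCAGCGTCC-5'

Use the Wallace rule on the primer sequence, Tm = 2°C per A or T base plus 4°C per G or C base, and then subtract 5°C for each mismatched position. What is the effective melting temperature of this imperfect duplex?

30°C

Primer base counts: A=7, T=1, G=4, C=2 → A+T=8, G+C=6
Perfect-match Tm = 2(8) + 4(6) = 16 + 24 = 40°C
Mismatches (positions where the bases are not complementary): 2 (at positions 3, 11)
Effective Tm = 40 − 2×5 = 40 − 10 = 30°C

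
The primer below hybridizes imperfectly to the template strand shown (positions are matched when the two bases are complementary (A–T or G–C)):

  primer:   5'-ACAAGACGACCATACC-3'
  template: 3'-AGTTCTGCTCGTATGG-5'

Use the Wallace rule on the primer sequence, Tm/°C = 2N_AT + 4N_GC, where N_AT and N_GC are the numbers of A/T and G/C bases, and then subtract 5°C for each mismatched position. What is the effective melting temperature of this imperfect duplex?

38°C

Primer base counts: A=7, T=1, G=2, C=6 → A+T=8, G+C=8
Perfect-match Tm = 2(8) + 4(8) = 16 + 32 = 48°C
Mismatches (positions where the bases are not complementary): 2 (at positions 1, 10)
Effective Tm = 48 − 2×5 = 48 − 10 = 38°C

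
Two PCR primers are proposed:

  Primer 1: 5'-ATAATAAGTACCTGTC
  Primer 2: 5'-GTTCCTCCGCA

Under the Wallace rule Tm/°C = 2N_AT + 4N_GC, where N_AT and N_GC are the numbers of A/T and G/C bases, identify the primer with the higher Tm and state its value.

Primer 1: A+T=11, G+C=5 → Tm = 2(11)+4(5) = 42°C
Primer 2: A+T=4, G+C=7 → Tm = 2(4)+4(7) = 36°C
42°C vs 36°C → primer 1 is higher.

Primer 1, 42°C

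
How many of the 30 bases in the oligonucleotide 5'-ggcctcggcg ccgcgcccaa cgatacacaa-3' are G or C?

Counting bases: C=13, G=8, A=7, T=2
G+C = 8 + 13 = 21

21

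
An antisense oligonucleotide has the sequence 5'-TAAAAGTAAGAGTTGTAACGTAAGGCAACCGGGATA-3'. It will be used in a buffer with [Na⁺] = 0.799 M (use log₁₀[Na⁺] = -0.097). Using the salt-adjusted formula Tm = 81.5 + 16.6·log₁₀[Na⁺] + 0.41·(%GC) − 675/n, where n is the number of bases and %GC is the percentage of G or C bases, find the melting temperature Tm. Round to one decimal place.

Length n = 36. Scanning the sequence gives T=7, A=15, C=4, G=10.
G+C = 14, so %GC = 14/36 × 100 = 38.889%
Salt term: 16.6 × (-0.097) = -1.61
GC term: 0.41 × 38.889 = 15.944; length term: −675/36 = −18.75
Tm = 81.5 + (-1.61) + 15.944 − 18.75 = 77.084 → 77.1°C

77.1°C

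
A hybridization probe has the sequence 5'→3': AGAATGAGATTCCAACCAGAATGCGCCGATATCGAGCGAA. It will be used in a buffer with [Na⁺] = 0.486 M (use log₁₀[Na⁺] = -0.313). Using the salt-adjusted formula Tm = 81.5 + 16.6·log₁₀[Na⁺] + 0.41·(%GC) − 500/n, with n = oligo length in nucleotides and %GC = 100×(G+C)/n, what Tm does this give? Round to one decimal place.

83.3°C

Length n = 40. Base counts: G=10, A=15, T=6, C=9
G+C = 19, so %GC = 19/40 × 100 = 47.5%
Salt term: 16.6 × (-0.313) = -5.196
GC term: 0.41 × 47.5 = 19.475; length term: −500/40 = −12.5
Tm = 81.5 + (-5.196) + 19.475 − 12.5 = 83.279 → 83.3°C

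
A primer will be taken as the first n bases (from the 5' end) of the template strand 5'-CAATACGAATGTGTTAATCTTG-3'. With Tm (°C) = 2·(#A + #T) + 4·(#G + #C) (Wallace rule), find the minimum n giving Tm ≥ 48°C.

n = 19

First 18 bases: CAATACGAATGTGTTAAT → Tm = 46°C (< 48°C)
First 19 bases: CAATACGAATGTGTTAATC → Tm = 50°C (≥ 48°C)
Each additional base adds 2°C (A/T) or 4°C (G/C), so Tm is non-decreasing in n; n = 19 is the first length to reach 48°C.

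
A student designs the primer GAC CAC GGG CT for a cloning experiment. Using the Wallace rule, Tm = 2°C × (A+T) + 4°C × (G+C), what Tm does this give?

Base counts: G=4, T=1, C=4, A=2
A+T = 3, G+C = 8
Tm = 2(3) + 4(8) = 6 + 32 = 38°C

38°C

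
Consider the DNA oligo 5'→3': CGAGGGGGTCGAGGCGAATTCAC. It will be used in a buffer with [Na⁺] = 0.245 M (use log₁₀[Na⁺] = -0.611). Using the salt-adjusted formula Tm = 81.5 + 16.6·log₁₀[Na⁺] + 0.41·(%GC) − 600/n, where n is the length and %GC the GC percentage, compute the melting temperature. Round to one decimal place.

72.0°C

Length n = 23. Base counts: C=5, A=5, G=10, T=3
G+C = 15, so %GC = 15/23 × 100 = 65.217%
Salt term: 16.6 × (-0.611) = -10.143
GC term: 0.41 × 65.217 = 26.739; length term: −600/23 = −26.087
Tm = 81.5 + (-10.143) + 26.739 − 26.087 = 72.009 → 72.0°C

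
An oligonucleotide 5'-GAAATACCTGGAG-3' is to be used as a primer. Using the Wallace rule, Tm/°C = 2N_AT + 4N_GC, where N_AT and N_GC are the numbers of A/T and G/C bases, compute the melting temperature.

38°C

Scanning the sequence gives C=2, G=4, A=5, T=2.
AT pairs contribute 7, GC pairs contribute 6.
Tm = 2×7 + 4×6 = 38°C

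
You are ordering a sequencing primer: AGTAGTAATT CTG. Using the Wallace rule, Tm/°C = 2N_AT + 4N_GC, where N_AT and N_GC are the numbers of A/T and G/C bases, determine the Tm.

Counting bases: G=3, C=1, T=5, A=4
A+T = 9, G+C = 4
Tm = 4·4 + 2·9 = 16 + 18 = 34°C

34°C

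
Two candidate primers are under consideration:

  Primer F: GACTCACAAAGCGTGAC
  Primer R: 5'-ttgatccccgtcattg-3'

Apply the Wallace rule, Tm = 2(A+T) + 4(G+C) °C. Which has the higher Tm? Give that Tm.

Primer F, 52°C

Primer F: A+T=8, G+C=9 → Tm = 2(8)+4(9) = 52°C
Primer R: A+T=8, G+C=8 → Tm = 2(8)+4(8) = 48°C
52°C vs 48°C → primer F is higher.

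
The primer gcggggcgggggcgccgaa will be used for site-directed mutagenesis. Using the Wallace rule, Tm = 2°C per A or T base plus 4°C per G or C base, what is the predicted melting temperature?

72°C

Base counts: T=0, G=12, C=5, A=2
So N_AT = 2 and N_GC = 17.
Tm = 2×2 + 4×17 = 72°C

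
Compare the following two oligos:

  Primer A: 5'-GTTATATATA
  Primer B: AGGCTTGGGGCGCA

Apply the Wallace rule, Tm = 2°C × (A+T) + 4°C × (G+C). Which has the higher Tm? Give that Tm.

Primer A: A+T=9, G+C=1 → Tm = 2(9)+4(1) = 22°C
Primer B: A+T=4, G+C=10 → Tm = 2(4)+4(10) = 48°C
22°C vs 48°C → primer B is higher.

Primer B, 48°C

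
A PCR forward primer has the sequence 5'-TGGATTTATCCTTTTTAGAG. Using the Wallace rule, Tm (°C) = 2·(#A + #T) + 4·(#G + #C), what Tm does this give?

52°C

Counting bases: G=4, C=2, A=4, T=10
So N_AT = 14 and N_GC = 6.
Tm = 2×14 + 4×6 = 52°C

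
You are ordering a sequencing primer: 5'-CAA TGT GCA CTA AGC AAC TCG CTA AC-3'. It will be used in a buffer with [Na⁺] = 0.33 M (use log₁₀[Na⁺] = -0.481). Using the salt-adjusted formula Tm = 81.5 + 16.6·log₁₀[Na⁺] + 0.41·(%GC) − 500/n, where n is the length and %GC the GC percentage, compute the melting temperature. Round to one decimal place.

73.2°C

Length n = 26. C=8, T=5, A=9, G=4
G+C = 12, so %GC = 12/26 × 100 = 46.154%
Salt term: 16.6 × (-0.481) = -7.985
GC term: 0.41 × 46.154 = 18.923; length term: −500/26 = −19.231
Tm = 81.5 + (-7.985) + 18.923 − 19.231 = 73.207 → 73.2°C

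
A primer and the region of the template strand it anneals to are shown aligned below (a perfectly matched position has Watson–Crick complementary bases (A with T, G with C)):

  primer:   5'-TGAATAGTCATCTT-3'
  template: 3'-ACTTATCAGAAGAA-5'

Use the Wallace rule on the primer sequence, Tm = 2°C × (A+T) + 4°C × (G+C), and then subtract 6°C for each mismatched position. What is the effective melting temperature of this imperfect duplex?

30°C

Primer base counts: A=4, T=6, G=2, C=2 → A+T=10, G+C=4
Perfect-match Tm = 2(10) + 4(4) = 20 + 16 = 36°C
Mismatches (positions where the bases are not complementary): 1 (at position 10)
Effective Tm = 36 − 1×6 = 36 − 6 = 30°C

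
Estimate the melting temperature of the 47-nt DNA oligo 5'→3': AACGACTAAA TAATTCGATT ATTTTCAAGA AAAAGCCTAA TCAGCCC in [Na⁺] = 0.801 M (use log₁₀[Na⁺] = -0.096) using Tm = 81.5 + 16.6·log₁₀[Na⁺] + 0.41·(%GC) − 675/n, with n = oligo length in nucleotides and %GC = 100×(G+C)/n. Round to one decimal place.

Length n = 47. Counting bases: G=5, T=12, C=10, A=20
G+C = 15, so %GC = 15/47 × 100 = 31.915%
Salt term: 16.6 × (-0.096) = -1.594
GC term: 0.41 × 31.915 = 13.085; length term: −675/47 = −14.362
Tm = 81.5 + (-1.594) + 13.085 − 14.362 = 78.629 → 78.6°C

78.6°C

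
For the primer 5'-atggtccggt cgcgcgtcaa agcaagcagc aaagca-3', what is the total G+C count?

21

G=11, T=4, A=11, C=10
G+C = 11 + 10 = 21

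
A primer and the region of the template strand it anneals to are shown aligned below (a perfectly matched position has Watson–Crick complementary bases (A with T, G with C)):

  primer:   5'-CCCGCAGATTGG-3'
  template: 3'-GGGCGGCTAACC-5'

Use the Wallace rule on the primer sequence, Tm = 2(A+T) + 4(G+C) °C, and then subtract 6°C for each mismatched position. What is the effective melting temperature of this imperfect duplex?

34°C

Primer base counts: A=2, T=2, G=4, C=4 → A+T=4, G+C=8
Perfect-match Tm = 2(4) + 4(8) = 8 + 32 = 40°C
Mismatches (positions where the bases are not complementary): 1 (at position 6)
Effective Tm = 40 − 1×6 = 40 − 6 = 34°C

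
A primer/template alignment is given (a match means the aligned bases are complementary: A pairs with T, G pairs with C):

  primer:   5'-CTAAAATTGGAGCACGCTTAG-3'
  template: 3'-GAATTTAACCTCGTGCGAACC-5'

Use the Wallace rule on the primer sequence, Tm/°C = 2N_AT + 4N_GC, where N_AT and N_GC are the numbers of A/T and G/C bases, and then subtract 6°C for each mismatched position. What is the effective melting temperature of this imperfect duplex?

48°C

Primer base counts: A=7, T=5, G=5, C=4 → A+T=12, G+C=9
Perfect-match Tm = 2(12) + 4(9) = 24 + 36 = 60°C
Mismatches (positions where the bases are not complementary): 2 (at positions 3, 20)
Effective Tm = 60 − 2×6 = 60 − 12 = 48°C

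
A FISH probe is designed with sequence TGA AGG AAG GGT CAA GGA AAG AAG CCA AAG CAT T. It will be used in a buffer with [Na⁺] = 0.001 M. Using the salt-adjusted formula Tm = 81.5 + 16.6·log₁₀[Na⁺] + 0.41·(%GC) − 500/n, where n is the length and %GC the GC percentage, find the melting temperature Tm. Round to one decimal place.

Length n = 34. Counting bases: A=15, C=4, T=4, G=11
G+C = 15, so %GC = 15/34 × 100 = 44.118%
Salt term: 16.6 × (-3) = -49.8
GC term: 0.41 × 44.118 = 18.088; length term: −500/34 = −14.706
Tm = 81.5 + (-49.8) + 18.088 − 14.706 = 35.082 → 35.1°C

35.1°C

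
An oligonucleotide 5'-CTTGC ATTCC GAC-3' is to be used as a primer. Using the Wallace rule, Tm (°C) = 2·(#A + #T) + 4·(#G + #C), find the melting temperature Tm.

T=4, G=2, A=2, C=5
So N_AT = 6 and N_GC = 7.
Tm = 4·7 + 2·6 = 28 + 12 = 40°C

40°C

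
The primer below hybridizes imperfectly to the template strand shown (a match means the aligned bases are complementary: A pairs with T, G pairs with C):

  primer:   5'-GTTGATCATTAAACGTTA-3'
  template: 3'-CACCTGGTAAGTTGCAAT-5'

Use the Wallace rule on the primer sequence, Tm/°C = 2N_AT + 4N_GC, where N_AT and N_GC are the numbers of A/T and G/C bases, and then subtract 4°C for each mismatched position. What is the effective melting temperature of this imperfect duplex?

34°C

Primer base counts: A=6, T=7, G=3, C=2 → A+T=13, G+C=5
Perfect-match Tm = 2(13) + 4(5) = 26 + 20 = 46°C
Mismatches (positions where the bases are not complementary): 3 (at positions 3, 6, 11)
Effective Tm = 46 − 3×4 = 46 − 12 = 34°C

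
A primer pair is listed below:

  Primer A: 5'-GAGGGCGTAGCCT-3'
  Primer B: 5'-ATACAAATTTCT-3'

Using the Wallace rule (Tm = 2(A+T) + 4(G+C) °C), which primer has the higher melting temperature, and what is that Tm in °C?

Primer A: A+T=4, G+C=9 → Tm = 2(4)+4(9) = 44°C
Primer B: A+T=10, G+C=2 → Tm = 2(10)+4(2) = 28°C
44°C vs 28°C → primer A is higher.

Primer A, 44°C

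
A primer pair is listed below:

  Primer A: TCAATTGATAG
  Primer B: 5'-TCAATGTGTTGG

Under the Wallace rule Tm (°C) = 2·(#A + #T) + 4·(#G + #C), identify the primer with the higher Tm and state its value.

Primer A: A+T=8, G+C=3 → Tm = 2(8)+4(3) = 28°C
Primer B: A+T=7, G+C=5 → Tm = 2(7)+4(5) = 34°C
28°C vs 34°C → primer B is higher.

Primer B, 34°C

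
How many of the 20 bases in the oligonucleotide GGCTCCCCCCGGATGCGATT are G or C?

Scanning the sequence gives C=8, T=4, A=2, G=6.
G+C = 6 + 8 = 14

14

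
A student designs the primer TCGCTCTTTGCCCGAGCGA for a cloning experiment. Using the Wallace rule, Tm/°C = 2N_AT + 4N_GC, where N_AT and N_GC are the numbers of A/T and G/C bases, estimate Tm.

Scanning the sequence gives G=5, C=7, T=5, A=2.
AT pairs contribute 7, GC pairs contribute 12.
Tm = 2×7 + 4×12 = 62°C

62°C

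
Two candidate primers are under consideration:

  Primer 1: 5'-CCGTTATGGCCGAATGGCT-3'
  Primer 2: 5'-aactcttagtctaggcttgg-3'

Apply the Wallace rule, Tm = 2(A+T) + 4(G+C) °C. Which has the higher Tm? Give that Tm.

Primer 1, 60°C

Primer 1: A+T=8, G+C=11 → Tm = 2(8)+4(11) = 60°C
Primer 2: A+T=11, G+C=9 → Tm = 2(11)+4(9) = 58°C
60°C vs 58°C → primer 1 is higher.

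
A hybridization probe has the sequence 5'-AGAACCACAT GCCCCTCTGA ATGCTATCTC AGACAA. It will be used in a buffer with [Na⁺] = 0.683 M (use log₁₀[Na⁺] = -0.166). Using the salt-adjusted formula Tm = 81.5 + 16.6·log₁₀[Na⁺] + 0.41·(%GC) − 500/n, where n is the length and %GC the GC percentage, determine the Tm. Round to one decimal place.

84.2°C

Length n = 36. Base counts: G=5, A=12, T=7, C=12
G+C = 17, so %GC = 17/36 × 100 = 47.222%
Salt term: 16.6 × (-0.166) = -2.756
GC term: 0.41 × 47.222 = 19.361; length term: −500/36 = −13.889
Tm = 81.5 + (-2.756) + 19.361 − 13.889 = 84.216 → 84.2°C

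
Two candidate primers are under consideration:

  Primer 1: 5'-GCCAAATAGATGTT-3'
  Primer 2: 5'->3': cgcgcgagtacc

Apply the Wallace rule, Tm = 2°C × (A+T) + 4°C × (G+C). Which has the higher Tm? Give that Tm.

Primer 1: A+T=9, G+C=5 → Tm = 2(9)+4(5) = 38°C
Primer 2: A+T=3, G+C=9 → Tm = 2(3)+4(9) = 42°C
38°C vs 42°C → primer 2 is higher.

Primer 2, 42°C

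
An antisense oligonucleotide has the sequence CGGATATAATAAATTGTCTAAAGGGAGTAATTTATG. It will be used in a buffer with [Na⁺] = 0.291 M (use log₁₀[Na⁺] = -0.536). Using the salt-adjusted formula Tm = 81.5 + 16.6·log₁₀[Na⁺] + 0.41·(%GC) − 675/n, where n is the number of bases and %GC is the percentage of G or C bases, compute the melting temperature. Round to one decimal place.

Length n = 36. Scanning the sequence gives G=8, C=2, A=14, T=12.
G+C = 10, so %GC = 10/36 × 100 = 27.778%
Salt term: 16.6 × (-0.536) = -8.898
GC term: 0.41 × 27.778 = 11.389; length term: −675/36 = −18.75
Tm = 81.5 + (-8.898) + 11.389 − 18.75 = 65.241 → 65.2°C

65.2°C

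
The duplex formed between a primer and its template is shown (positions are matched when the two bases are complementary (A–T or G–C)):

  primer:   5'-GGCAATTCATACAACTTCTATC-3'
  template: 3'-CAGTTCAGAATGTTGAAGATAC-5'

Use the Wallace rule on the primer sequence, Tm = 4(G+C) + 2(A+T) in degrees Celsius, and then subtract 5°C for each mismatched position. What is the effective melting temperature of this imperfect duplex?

Primer base counts: A=7, T=7, G=2, C=6 → A+T=14, G+C=8
Perfect-match Tm = 2(14) + 4(8) = 28 + 32 = 60°C
Mismatches (positions where the bases are not complementary): 4 (at positions 2, 6, 9, 22)
Effective Tm = 60 − 4×5 = 60 − 20 = 40°C

40°C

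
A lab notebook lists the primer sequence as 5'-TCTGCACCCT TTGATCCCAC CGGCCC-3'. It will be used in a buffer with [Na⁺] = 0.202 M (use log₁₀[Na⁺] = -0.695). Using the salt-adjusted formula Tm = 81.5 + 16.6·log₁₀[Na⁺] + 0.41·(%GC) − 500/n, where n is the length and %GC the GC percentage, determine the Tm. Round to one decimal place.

77.5°C

Length n = 26. Base counts: C=13, A=3, G=4, T=6
G+C = 17, so %GC = 17/26 × 100 = 65.385%
Salt term: 16.6 × (-0.695) = -11.537
GC term: 0.41 × 65.385 = 26.808; length term: −500/26 = −19.231
Tm = 81.5 + (-11.537) + 26.808 − 19.231 = 77.54 → 77.5°C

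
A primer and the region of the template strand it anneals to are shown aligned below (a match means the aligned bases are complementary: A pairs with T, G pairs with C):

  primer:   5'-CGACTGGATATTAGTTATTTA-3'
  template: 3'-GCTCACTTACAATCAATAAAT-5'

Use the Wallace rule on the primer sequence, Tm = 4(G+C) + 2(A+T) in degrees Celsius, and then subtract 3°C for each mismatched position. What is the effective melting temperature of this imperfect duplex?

Primer base counts: A=6, T=9, G=4, C=2 → A+T=15, G+C=6
Perfect-match Tm = 2(15) + 4(6) = 30 + 24 = 54°C
Mismatches (positions where the bases are not complementary): 3 (at positions 4, 7, 10)
Effective Tm = 54 − 3×3 = 54 − 9 = 45°C

45°C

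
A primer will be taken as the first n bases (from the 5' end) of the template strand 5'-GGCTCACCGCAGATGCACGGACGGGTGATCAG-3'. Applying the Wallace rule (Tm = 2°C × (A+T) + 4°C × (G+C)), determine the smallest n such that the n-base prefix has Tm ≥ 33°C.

n = 10

First 9 bases: GGCTCACCG → Tm = 32°C (< 33°C)
First 10 bases: GGCTCACCGC → Tm = 36°C (≥ 33°C)
Each additional base adds 2°C (A/T) or 4°C (G/C), so Tm is non-decreasing in n; n = 10 is the first length to reach 33°C.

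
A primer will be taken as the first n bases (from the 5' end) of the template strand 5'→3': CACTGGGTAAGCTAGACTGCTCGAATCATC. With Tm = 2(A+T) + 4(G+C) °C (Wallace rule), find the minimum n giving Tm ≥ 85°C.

n = 29

First 28 bases: CACTGGGTAAGCTAGACTGCTCGAATCA → Tm = 84°C (< 85°C)
First 29 bases: CACTGGGTAAGCTAGACTGCTCGAATCAT → Tm = 86°C (≥ 85°C)
Each additional base adds 2°C (A/T) or 4°C (G/C), so Tm is non-decreasing in n; n = 29 is the first length to reach 85°C.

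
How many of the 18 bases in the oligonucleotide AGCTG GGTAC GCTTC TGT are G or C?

Base counts: G=6, A=2, C=4, T=6
G+C = 6 + 4 = 10

10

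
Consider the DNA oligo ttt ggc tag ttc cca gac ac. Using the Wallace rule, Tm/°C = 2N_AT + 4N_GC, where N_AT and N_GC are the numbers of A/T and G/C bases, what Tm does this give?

60°C

Base counts: A=4, G=4, T=6, C=6
AT pairs contribute 10, GC pairs contribute 10.
Tm = 2×10 + 4×10 = 60°C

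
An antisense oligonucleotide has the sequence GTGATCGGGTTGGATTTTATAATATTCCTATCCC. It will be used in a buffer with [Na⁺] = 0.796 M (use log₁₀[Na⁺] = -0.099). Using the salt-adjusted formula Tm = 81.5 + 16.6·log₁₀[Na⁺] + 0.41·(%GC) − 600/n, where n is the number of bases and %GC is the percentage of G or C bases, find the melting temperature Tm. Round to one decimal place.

Length n = 34. Scanning the sequence gives G=7, A=7, T=14, C=6.
G+C = 13, so %GC = 13/34 × 100 = 38.235%
Salt term: 16.6 × (-0.099) = -1.643
GC term: 0.41 × 38.235 = 15.676; length term: −600/34 = −17.647
Tm = 81.5 + (-1.643) + 15.676 − 17.647 = 77.886 → 77.9°C

77.9°C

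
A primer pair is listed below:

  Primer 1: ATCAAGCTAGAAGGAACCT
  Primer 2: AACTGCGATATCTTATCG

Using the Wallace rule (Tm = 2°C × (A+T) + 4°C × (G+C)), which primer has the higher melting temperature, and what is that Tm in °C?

Primer 1: A+T=11, G+C=8 → Tm = 2(11)+4(8) = 54°C
Primer 2: A+T=11, G+C=7 → Tm = 2(11)+4(7) = 50°C
54°C vs 50°C → primer 1 is higher.

Primer 1, 54°C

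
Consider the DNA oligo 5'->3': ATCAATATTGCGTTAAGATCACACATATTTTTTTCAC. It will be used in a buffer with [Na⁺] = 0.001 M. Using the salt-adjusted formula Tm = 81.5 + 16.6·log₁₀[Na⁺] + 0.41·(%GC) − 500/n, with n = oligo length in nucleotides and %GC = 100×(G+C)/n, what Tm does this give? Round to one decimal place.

29.3°C

Length n = 37. Scanning the sequence gives T=15, C=7, A=12, G=3.
G+C = 10, so %GC = 10/37 × 100 = 27.027%
Salt term: 16.6 × (-3) = -49.8
GC term: 0.41 × 27.027 = 11.081; length term: −500/37 = −13.514
Tm = 81.5 + (-49.8) + 11.081 − 13.514 = 29.267 → 29.3°C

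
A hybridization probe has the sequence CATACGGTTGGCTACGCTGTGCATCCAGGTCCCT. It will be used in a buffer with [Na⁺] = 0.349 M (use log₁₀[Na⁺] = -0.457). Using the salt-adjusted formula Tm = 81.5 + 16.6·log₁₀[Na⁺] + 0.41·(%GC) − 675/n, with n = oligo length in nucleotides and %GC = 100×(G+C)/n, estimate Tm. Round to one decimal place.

Length n = 34. Base counts: G=9, C=11, T=9, A=5
G+C = 20, so %GC = 20/34 × 100 = 58.824%
Salt term: 16.6 × (-0.457) = -7.586
GC term: 0.41 × 58.824 = 24.118; length term: −675/34 = −19.853
Tm = 81.5 + (-7.586) + 24.118 − 19.853 = 78.179 → 78.2°C

78.2°C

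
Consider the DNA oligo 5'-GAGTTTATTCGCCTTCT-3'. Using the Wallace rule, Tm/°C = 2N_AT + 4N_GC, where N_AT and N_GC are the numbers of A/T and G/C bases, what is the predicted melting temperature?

48°C

Scanning the sequence gives A=2, T=8, C=4, G=3.
So N_AT = 10 and N_GC = 7.
Tm = 2×10 + 4×7 = 48°C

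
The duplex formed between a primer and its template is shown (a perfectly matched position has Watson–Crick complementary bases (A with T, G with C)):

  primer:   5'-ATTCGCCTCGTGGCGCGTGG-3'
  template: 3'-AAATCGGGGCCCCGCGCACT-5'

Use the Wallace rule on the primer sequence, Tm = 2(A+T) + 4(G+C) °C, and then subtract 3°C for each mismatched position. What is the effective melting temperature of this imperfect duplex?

53°C

Primer base counts: A=1, T=5, G=8, C=6 → A+T=6, G+C=14
Perfect-match Tm = 2(6) + 4(14) = 12 + 56 = 68°C
Mismatches (positions where the bases are not complementary): 5 (at positions 1, 4, 8, 11, 20)
Effective Tm = 68 − 5×3 = 68 − 15 = 53°C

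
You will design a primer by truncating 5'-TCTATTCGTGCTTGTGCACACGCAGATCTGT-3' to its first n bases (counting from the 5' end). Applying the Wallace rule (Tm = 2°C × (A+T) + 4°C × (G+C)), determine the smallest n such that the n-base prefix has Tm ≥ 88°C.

n = 30

First 29 bases: TCTATTCGTGCTTGTGCACACGCAGATCT → Tm = 86°C (< 88°C)
First 30 bases: TCTATTCGTGCTTGTGCACACGCAGATCTG → Tm = 90°C (≥ 88°C)
Each additional base adds 2°C (A/T) or 4°C (G/C), so Tm is non-decreasing in n; n = 30 is the first length to reach 88°C.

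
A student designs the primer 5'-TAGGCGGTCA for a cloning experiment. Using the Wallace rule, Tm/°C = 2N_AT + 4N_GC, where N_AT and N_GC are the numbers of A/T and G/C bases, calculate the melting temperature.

32°C

Scanning the sequence gives C=2, T=2, G=4, A=2.
AT pairs contribute 4, GC pairs contribute 6.
Tm = 2(4) + 4(6) = 8 + 24 = 32°C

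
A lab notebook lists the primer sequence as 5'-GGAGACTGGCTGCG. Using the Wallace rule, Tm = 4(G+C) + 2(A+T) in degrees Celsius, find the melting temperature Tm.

Scanning the sequence gives C=3, A=2, G=7, T=2.
A+T = 4, G+C = 10
Tm = 2(4) + 4(10) = 8 + 40 = 48°C

48°C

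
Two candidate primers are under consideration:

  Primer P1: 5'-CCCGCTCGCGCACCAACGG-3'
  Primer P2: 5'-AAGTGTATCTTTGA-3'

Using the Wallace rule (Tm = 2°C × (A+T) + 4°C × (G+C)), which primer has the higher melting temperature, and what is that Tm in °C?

Primer P1: A+T=4, G+C=15 → Tm = 2(4)+4(15) = 68°C
Primer P2: A+T=10, G+C=4 → Tm = 2(10)+4(4) = 36°C
68°C vs 36°C → primer P1 is higher.

Primer P1, 68°C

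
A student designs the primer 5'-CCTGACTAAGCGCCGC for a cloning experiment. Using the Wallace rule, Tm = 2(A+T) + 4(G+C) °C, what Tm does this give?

T=2, C=7, A=3, G=4
AT pairs contribute 5, GC pairs contribute 11.
Tm = 2×5 + 4×11 = 54°C

54°C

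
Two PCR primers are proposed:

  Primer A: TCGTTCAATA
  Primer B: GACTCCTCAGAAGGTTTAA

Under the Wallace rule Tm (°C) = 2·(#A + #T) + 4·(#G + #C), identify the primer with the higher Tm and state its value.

Primer A: A+T=7, G+C=3 → Tm = 2(7)+4(3) = 26°C
Primer B: A+T=11, G+C=8 → Tm = 2(11)+4(8) = 54°C
26°C vs 54°C → primer B is higher.

Primer B, 54°C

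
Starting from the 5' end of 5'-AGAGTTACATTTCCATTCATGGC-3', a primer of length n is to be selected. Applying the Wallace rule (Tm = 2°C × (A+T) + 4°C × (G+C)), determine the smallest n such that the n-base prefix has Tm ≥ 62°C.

First 22 bases: AGAGTTACATTTCCATTCATGG → Tm = 60°C (< 62°C)
First 23 bases: AGAGTTACATTTCCATTCATGGC → Tm = 64°C (≥ 62°C)
Each additional base adds 2°C (A/T) or 4°C (G/C), so Tm is non-decreasing in n; n = 23 is the first length to reach 62°C.

n = 23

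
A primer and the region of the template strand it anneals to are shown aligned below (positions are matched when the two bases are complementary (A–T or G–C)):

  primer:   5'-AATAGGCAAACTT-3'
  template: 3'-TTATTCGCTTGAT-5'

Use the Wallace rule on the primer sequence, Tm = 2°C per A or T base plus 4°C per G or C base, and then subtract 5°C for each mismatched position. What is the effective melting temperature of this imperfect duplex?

Primer base counts: A=6, T=3, G=2, C=2 → A+T=9, G+C=4
Perfect-match Tm = 2(9) + 4(4) = 18 + 16 = 34°C
Mismatches (positions where the bases are not complementary): 3 (at positions 5, 8, 13)
Effective Tm = 34 − 3×5 = 34 − 15 = 19°C

19°C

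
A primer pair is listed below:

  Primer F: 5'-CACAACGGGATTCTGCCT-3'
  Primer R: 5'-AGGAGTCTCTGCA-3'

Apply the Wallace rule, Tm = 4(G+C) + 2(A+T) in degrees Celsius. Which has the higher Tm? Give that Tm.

Primer F, 56°C

Primer F: A+T=8, G+C=10 → Tm = 2(8)+4(10) = 56°C
Primer R: A+T=6, G+C=7 → Tm = 2(6)+4(7) = 40°C
56°C vs 40°C → primer F is higher.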